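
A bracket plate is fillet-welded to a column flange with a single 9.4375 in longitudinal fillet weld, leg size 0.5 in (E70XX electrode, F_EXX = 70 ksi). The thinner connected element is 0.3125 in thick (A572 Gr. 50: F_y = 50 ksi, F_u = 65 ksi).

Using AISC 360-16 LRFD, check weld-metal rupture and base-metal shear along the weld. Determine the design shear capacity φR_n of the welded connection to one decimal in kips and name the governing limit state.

86.3 kips (base-metal shear governs)

Weld metal: throat = 0.707×0.5 = 0.3535 in, L = 9.4375 in. φR_n = 0.75 × 0.6 × 70 × 0.3535 × 9.4375 = 105.1 kips.
Base metal shear (0.3125 in plate): yield φR_n = 1.0×0.6×50×0.3125×9.4375 = 88.5 kips; rupture φR_n = 0.75×0.6×65×0.3125×9.4375 = 86.3 kips; take 86.3 kips (rupture).
Governing: min(105.1, 86.3) = 86.3 kips → base-metal shear.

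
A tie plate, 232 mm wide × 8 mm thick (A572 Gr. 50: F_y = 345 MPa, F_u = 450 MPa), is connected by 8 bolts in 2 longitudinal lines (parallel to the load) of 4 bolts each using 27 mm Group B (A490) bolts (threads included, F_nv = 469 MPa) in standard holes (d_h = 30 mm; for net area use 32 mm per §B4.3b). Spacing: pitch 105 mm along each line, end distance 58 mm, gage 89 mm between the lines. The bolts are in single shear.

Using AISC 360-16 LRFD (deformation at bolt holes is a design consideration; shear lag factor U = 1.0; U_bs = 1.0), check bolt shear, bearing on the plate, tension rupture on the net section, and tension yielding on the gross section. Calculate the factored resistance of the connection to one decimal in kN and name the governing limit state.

453.6 kN (net-section rupture governs)

Bolt shear: A_b = π(27)²/4 = 572.56 mm². φR_n = 0.75 × 469 × 572.56 × 8 × 1 = 1611.2 kN.
Bearing (8 mm plate, F_u = 450 MPa): end bolts L_c = 58 − 30/2 = 43, R_n = min(1.2×43×8×450, 2.4×27×8×450) = 185.76 kN/bolt; interior L_c = 105 − 30 = 75, R_n = 233.28 kN/bolt. φR_n = 0.75 × (2×185.76 + 6×233.28) = 1328.4 kN.
Tension rupture (net): A_n = (232 − 2×32)×8 = 1344 mm² (U = 1.0, A_e = A_n). φR_n = 0.75 × 450 × 1344 = 453.6 kN.
Tension yield (gross): A_g = 232×8 = 1856 mm². φR_n = 0.90 × 345 × 1856 = 576.3 kN.
Governing: min(1611.2, 1328.4, 453.6, 576.3) = 453.6 kN → net-section rupture.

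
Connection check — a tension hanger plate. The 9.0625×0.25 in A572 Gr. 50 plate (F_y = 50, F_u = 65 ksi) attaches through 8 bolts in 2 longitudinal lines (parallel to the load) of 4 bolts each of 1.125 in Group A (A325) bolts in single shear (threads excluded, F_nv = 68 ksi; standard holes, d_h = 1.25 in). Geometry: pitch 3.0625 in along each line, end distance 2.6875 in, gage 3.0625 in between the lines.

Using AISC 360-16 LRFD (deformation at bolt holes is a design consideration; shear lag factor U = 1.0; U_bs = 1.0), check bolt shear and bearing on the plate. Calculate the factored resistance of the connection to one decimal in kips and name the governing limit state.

219.4 kips (bearing governs)

Bolt shear: A_b = π(1.125)²/4 = 0.99402 in². φR_n = 0.75 × 68 × 0.99402 × 8 × 1 = 405.6 kips.
Bearing (0.25 in plate, F_u = 65 ksi): end bolts L_c = 2.6875 − 1.25/2 = 2.0625, R_n = min(1.2×2.0625×0.25×65, 2.4×1.125×0.25×65) = 40.219 kips/bolt; interior L_c = 3.0625 − 1.25 = 1.8125, R_n = 35.344 kips/bolt. φR_n = 0.75 × (2×40.219 + 6×35.344) = 219.4 kips.
Governing: min(405.6, 219.4) = 219.4 kips → bearing.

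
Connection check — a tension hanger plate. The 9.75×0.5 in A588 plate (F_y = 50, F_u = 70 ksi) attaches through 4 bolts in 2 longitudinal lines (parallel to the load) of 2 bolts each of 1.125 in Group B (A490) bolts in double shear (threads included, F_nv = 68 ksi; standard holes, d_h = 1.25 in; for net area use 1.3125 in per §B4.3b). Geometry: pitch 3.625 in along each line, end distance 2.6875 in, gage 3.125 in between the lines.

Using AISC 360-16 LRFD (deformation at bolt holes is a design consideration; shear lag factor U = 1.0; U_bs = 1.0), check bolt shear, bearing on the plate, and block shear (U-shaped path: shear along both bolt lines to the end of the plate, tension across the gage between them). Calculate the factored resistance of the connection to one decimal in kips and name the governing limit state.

184.4 kips (block shear governs)

Bolt shear: A_b = π(1.125)²/4 = 0.99402 in². φR_n = 0.75 × 68 × 0.99402 × 4 × 2 = 405.6 kips.
Bearing (0.5 in plate, F_u = 70 ksi): end bolts L_c = 2.6875 − 1.25/2 = 2.0625, R_n = min(1.2×2.0625×0.5×70, 2.4×1.125×0.5×70) = 86.625 kips/bolt; interior L_c = 3.625 − 1.25 = 2.375, R_n = 94.5 kips/bolt. φR_n = 0.75 × (2×86.625 + 2×94.5) = 271.7 kips.
Block shear: shear path 2×[2.6875+1×3.625] = 2×6.3125 in, A_gv = 6.3125, A_nv = 2×(6.3125 − 1.5×1.3125)×0.5 = 4.3438 in²; tension across gage: (3.125 − 1×1.3125)×0.5 = 0.90625 in². R_n = min(0.6×70×4.3438, 0.6×50×6.3125) + 1.0×70×0.90625 = min(182.44, 189.38) + 63.438 = 245.88 kips. φR_n = 0.75 × 245.88 = 184.4 kips.
Governing: min(405.6, 271.7, 184.4) = 184.4 kips → block shear.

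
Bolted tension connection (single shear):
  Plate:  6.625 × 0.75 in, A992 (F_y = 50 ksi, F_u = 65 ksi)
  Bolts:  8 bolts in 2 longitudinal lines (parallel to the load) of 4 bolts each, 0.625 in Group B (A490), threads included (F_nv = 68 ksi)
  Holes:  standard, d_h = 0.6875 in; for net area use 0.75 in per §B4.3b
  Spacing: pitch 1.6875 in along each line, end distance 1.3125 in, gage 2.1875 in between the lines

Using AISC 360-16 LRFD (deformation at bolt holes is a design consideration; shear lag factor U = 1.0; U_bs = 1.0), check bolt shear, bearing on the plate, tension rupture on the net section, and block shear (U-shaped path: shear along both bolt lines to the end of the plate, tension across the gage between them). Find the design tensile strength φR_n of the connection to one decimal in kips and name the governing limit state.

Bolt shear: A_b = π(0.625)²/4 = 0.3068 in². φR_n = 0.75 × 68 × 0.3068 × 8 × 1 = 125.2 kips.
Bearing (0.75 in plate, F_u = 65 ksi): end bolts L_c = 1.3125 − 0.6875/2 = 0.96875, R_n = min(1.2×0.96875×0.75×65, 2.4×0.625×0.75×65) = 56.672 kips/bolt; interior L_c = 1.6875 − 0.6875 = 1, R_n = 58.5 kips/bolt. φR_n = 0.75 × (2×56.672 + 6×58.5) = 348.3 kips.
Tension rupture (net): A_n = (6.625 − 2×0.75)×0.75 = 3.8438 in² (U = 1.0, A_e = A_n). φR_n = 0.75 × 65 × 3.8438 = 187.4 kips.
Block shear: shear path 2×[1.3125+3×1.6875] = 2×6.375 in, A_gv = 9.5625, A_nv = 2×(6.375 − 3.5×0.75)×0.75 = 5.625 in²; tension across gage: (2.1875 − 1×0.75)×0.75 = 1.0781 in². R_n = min(0.6×65×5.625, 0.6×50×9.5625) + 1.0×65×1.0781 = min(219.38, 286.88) + 70.077 = 289.46 kips. φR_n = 0.75 × 289.46 = 217.1 kips.
Governing: min(125.2, 348.3, 187.4, 217.1) = 125.2 kips → bolt shear.

125.2 kips (bolt shear governs)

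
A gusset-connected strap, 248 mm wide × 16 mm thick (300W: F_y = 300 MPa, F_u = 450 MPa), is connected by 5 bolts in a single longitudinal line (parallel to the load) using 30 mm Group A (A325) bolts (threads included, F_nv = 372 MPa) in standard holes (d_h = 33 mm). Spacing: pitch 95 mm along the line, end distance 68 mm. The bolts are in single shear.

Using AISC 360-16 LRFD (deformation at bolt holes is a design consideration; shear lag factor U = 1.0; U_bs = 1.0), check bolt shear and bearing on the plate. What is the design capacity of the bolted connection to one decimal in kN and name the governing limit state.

986.1 kN (bolt shear governs)

Bolt shear: A_b = π(30)²/4 = 706.86 mm². φR_n = 0.75 × 372 × 706.86 × 5 × 1 = 986.1 kN.
Bearing (16 mm plate, F_u = 450 MPa): end bolts L_c = 68 − 33/2 = 51.5, R_n = min(1.2×51.5×16×450, 2.4×30×16×450) = 444.96 kN/bolt; interior L_c = 95 − 33 = 62, R_n = 518.4 kN/bolt. φR_n = 0.75 × (1×444.96 + 4×518.4) = 1888.9 kN.
Governing: min(986.1, 1888.9) = 986.1 kN → bolt shear.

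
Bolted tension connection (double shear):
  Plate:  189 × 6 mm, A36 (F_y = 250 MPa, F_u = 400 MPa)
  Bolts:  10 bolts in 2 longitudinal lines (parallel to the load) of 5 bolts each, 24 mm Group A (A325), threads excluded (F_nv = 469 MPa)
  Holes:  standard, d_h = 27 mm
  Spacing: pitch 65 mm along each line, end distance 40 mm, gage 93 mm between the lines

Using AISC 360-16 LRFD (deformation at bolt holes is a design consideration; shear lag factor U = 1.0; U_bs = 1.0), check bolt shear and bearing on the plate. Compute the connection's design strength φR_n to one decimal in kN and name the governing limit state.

Bolt shear: A_b = π(24)²/4 = 452.39 mm². φR_n = 0.75 × 469 × 452.39 × 10 × 2 = 3182.6 kN.
Bearing (6 mm plate, F_u = 400 MPa): end bolts L_c = 40 − 27/2 = 26.5, R_n = min(1.2×26.5×6×400, 2.4×24×6×400) = 76.32 kN/bolt; interior L_c = 65 − 27 = 38, R_n = 109.44 kN/bolt. φR_n = 0.75 × (2×76.32 + 8×109.44) = 771.1 kN.
Governing: min(3182.6, 771.1) = 771.1 kN → bearing.

771.1 kN (bearing governs)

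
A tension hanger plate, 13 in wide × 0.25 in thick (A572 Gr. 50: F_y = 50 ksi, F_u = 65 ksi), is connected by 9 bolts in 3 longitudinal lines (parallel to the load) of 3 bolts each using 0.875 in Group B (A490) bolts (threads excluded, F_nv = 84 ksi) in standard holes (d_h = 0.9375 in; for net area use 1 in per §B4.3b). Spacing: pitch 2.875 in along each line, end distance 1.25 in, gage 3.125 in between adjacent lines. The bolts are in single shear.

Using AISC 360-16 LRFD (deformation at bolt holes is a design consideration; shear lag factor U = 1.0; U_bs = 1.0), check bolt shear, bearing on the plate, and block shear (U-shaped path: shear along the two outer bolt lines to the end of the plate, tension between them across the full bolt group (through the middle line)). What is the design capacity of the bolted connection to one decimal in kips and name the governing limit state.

117.6 kips (block shear governs)

Bolt shear: A_b = π(0.875)²/4 = 0.60132 in². φR_n = 0.75 × 84 × 0.60132 × 9 × 1 = 340.9 kips.
Bearing (0.25 in plate, F_u = 65 ksi): end bolts L_c = 1.25 − 0.9375/2 = 0.78125, R_n = min(1.2×0.78125×0.25×65, 2.4×0.875×0.25×65) = 15.234 kips/bolt; interior L_c = 2.875 − 0.9375 = 1.9375, R_n = 34.125 kips/bolt. φR_n = 0.75 × (3×15.234 + 6×34.125) = 187.8 kips.
Block shear: shear path 2×[1.25+2×2.875] = 2×7 in, A_gv = 3.5, A_nv = 2×(7 − 2.5×1)×0.25 = 2.25 in²; tension across gage: (6.25 − 2×1)×0.25 = 1.0625 in². R_n = min(0.6×65×2.25, 0.6×50×3.5) + 1.0×65×1.0625 = min(87.75, 105) + 69.063 = 156.81 kips. φR_n = 0.75 × 156.81 = 117.6 kips.
Governing: min(340.9, 187.8, 117.6) = 117.6 kips → block shear.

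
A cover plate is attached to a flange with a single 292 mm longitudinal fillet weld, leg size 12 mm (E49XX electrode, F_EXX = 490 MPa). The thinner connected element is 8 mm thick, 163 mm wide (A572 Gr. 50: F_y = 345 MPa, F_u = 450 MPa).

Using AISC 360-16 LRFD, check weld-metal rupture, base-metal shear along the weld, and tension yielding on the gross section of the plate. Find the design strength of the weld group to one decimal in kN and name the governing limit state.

404.9 kN (gross-section yield governs)

Weld metal: throat = 0.707×12 = 8.484 mm, L = 292 mm. φR_n = 0.75 × 0.6 × 490 × 8.484 × 292 = 546.3 kN.
Base metal shear (8 mm plate): yield φR_n = 1.0×0.6×345×8×292 = 483.6 kN; rupture φR_n = 0.75×0.6×450×8×292 = 473.0 kN; take 473.0 kN (rupture).
Tension yield (gross): A_g = 163×8 = 1304 mm². φR_n = 0.90 × 345 × 1304 = 404.9 kN.
Governing: min(546.3, 473.0, 404.9) = 404.9 kN → gross-section yield.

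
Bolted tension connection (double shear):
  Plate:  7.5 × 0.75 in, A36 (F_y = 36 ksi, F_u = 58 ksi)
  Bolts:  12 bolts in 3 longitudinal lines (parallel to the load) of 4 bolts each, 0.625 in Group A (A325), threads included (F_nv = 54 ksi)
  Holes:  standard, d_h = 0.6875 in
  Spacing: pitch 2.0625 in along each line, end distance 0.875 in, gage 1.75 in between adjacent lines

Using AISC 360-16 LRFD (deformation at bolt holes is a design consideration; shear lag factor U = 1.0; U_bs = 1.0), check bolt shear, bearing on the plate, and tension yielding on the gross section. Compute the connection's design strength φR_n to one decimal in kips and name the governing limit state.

182.3 kips (gross-section yield governs)

Bolt shear: A_b = π(0.625)²/4 = 0.3068 in². φR_n = 0.75 × 54 × 0.3068 × 12 × 2 = 298.2 kips.
Bearing (0.75 in plate, F_u = 58 ksi): end bolts L_c = 0.875 − 0.6875/2 = 0.53125, R_n = min(1.2×0.53125×0.75×58, 2.4×0.625×0.75×58) = 27.731 kips/bolt; interior L_c = 2.0625 − 0.6875 = 1.375, R_n = 65.25 kips/bolt. φR_n = 0.75 × (3×27.731 + 9×65.25) = 502.8 kips.
Tension yield (gross): A_g = 7.5×0.75 = 5.625 in². φR_n = 0.90 × 36 × 5.625 = 182.3 kips.
Governing: min(298.2, 502.8, 182.3) = 182.3 kips → gross-section yield.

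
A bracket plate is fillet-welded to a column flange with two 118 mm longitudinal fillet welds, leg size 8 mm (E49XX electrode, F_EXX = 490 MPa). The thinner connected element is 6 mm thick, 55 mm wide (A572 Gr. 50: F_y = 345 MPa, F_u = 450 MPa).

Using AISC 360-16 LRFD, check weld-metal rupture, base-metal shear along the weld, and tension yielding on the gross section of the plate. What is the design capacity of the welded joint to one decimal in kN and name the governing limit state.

Weld metal: throat = 0.707×8 = 5.656 mm, L = 2×118 = 236 mm. φR_n = 0.75 × 0.6 × 490 × 5.656 × 236 = 294.3 kN.
Base metal shear (6 mm plate): yield φR_n = 1.0×0.6×345×6×236 = 293.1 kN; rupture φR_n = 0.75×0.6×450×6×236 = 286.7 kN; take 286.7 kN (rupture).
Tension yield (gross): A_g = 55×6 = 330 mm². φR_n = 0.90 × 345 × 330 = 102.5 kN.
Governing: min(294.3, 286.7, 102.5) = 102.5 kN → gross-section yield.

102.5 kN (gross-section yield governs)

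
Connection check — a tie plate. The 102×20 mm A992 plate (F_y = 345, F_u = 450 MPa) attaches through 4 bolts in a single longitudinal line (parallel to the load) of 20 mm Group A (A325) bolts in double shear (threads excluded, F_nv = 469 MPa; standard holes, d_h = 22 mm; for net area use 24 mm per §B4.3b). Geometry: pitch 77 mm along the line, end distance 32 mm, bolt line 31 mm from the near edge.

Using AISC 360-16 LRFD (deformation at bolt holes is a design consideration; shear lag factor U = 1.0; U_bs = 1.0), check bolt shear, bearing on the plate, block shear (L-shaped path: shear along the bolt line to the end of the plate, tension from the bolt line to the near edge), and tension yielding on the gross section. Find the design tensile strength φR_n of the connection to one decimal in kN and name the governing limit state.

Bolt shear: A_b = π(20)²/4 = 314.16 mm². φR_n = 0.75 × 469 × 314.16 × 4 × 2 = 884.0 kN.
Bearing (20 mm plate, F_u = 450 MPa): end bolts L_c = 32 − 22/2 = 21, R_n = min(1.2×21×20×450, 2.4×20×20×450) = 226.8 kN/bolt; interior L_c = 77 − 22 = 55, R_n = 432 kN/bolt. φR_n = 0.75 × (1×226.8 + 3×432) = 1142.1 kN.
Block shear: shear path 1×[32+3×77] = 1×263 mm, A_gv = 5260, A_nv = 1×(263 − 3.5×24)×20 = 3580 mm²; tension to near edge: (31 − 0.5×24)×20 = 380 mm². R_n = min(0.6×450×3580, 0.6×345×5260) + 1.0×450×380 = min(966.6, 1088.8) + 171 = 1137.6 kN. φR_n = 0.75 × 1137.6 = 853.2 kN.
Tension yield (gross): A_g = 102×20 = 2040 mm². φR_n = 0.90 × 345 × 2040 = 633.4 kN.
Governing: min(884.0, 1142.1, 853.2, 633.4) = 633.4 kN → gross-section yield.

633.4 kN (gross-section yield governs)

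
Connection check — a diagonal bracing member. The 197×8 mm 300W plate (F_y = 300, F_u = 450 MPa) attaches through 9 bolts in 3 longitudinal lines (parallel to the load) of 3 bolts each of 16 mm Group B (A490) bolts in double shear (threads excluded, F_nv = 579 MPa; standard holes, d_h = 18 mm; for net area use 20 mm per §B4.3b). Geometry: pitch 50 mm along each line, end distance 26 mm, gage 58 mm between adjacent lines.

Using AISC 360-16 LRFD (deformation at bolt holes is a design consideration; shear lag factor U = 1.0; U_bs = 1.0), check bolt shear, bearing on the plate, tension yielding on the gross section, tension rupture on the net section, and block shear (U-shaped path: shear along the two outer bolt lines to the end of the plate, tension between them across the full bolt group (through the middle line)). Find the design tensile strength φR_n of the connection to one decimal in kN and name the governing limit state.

Bolt shear: A_b = π(16)²/4 = 201.06 mm². φR_n = 0.75 × 579 × 201.06 × 9 × 2 = 1571.6 kN.
Bearing (8 mm plate, F_u = 450 MPa): end bolts L_c = 26 − 18/2 = 17, R_n = min(1.2×17×8×450, 2.4×16×8×450) = 73.44 kN/bolt; interior L_c = 50 − 18 = 32, R_n = 138.24 kN/bolt. φR_n = 0.75 × (3×73.44 + 6×138.24) = 787.3 kN.
Tension yield (gross): A_g = 197×8 = 1576 mm². φR_n = 0.90 × 300 × 1576 = 425.5 kN.
Tension rupture (net): A_n = (197 − 3×20)×8 = 1096 mm² (U = 1.0, A_e = A_n). φR_n = 0.75 × 450 × 1096 = 369.9 kN.
Block shear: shear path 2×[26+2×50] = 2×126 mm, A_gv = 2016, A_nv = 2×(126 − 2.5×20)×8 = 1216 mm²; tension across gage: (116 − 2×20)×8 = 608 mm². R_n = min(0.6×450×1216, 0.6×300×2016) + 1.0×450×608 = min(328.32, 362.88) + 273.6 = 601.92 kN. φR_n = 0.75 × 601.92 = 451.4 kN.
Governing: min(1571.6, 787.3, 425.5, 369.9, 451.4) = 369.9 kN → net-section rupture.

369.9 kN (net-section rupture governs)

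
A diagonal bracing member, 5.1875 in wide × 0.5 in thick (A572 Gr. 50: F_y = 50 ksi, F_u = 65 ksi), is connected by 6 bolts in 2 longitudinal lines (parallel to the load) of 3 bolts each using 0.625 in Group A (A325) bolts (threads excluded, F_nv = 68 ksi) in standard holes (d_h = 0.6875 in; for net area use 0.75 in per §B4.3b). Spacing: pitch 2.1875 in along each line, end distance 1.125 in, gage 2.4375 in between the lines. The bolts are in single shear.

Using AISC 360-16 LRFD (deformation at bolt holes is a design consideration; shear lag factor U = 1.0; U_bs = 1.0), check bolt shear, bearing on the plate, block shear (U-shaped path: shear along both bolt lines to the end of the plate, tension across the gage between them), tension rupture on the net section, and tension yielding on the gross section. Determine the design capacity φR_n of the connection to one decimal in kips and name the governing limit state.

89.9 kips (net-section rupture governs)

Bolt shear: A_b = π(0.625)²/4 = 0.3068 in². φR_n = 0.75 × 68 × 0.3068 × 6 × 1 = 93.9 kips.
Bearing (0.5 in plate, F_u = 65 ksi): end bolts L_c = 1.125 − 0.6875/2 = 0.78125, R_n = min(1.2×0.78125×0.5×65, 2.4×0.625×0.5×65) = 30.469 kips/bolt; interior L_c = 2.1875 − 0.6875 = 1.5, R_n = 48.75 kips/bolt. φR_n = 0.75 × (2×30.469 + 4×48.75) = 192.0 kips.
Block shear: shear path 2×[1.125+2×2.1875] = 2×5.5 in, A_gv = 5.5, A_nv = 2×(5.5 − 2.5×0.75)×0.5 = 3.625 in²; tension across gage: (2.4375 − 1×0.75)×0.5 = 0.84375 in². R_n = min(0.6×65×3.625, 0.6×50×5.5) + 1.0×65×0.84375 = min(141.38, 165) + 54.844 = 196.22 kips. φR_n = 0.75 × 196.22 = 147.2 kips.
Tension rupture (net): A_n = (5.1875 − 2×0.75)×0.5 = 1.8438 in² (U = 1.0, A_e = A_n). φR_n = 0.75 × 65 × 1.8438 = 89.9 kips.
Tension yield (gross): A_g = 5.1875×0.5 = 2.5938 in². φR_n = 0.90 × 50 × 2.5938 = 116.7 kips.
Governing: min(93.9, 192.0, 147.2, 89.9, 116.7) = 89.9 kips → net-section rupture.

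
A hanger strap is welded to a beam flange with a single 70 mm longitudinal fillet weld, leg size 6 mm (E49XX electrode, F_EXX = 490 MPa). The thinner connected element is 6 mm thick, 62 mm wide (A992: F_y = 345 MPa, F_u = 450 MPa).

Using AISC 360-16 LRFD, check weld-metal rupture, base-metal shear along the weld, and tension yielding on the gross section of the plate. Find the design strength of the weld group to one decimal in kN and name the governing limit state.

65.5 kN (weld metal governs)

Weld metal: throat = 0.707×6 = 4.242 mm, L = 70 mm. φR_n = 0.75 × 0.6 × 490 × 4.242 × 70 = 65.5 kN.
Base metal shear (6 mm plate): yield φR_n = 1.0×0.6×345×6×70 = 86.9 kN; rupture φR_n = 0.75×0.6×450×6×70 = 85.1 kN; take 85.1 kN (rupture).
Tension yield (gross): A_g = 62×6 = 372 mm². φR_n = 0.90 × 345 × 372 = 115.5 kN.
Governing: min(65.5, 85.1, 115.5) = 65.5 kN → weld metal.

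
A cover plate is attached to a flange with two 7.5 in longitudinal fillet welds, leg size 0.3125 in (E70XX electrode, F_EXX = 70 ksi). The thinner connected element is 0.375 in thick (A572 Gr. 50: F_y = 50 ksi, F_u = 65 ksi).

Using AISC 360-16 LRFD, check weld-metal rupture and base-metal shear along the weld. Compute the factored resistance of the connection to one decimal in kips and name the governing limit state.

Weld metal: throat = 0.707×0.3125 = 0.22094 in, L = 2×7.5 = 15 in. φR_n = 0.75 × 0.6 × 70 × 0.22094 × 15 = 104.4 kips.
Base metal shear (0.375 in plate): yield φR_n = 1.0×0.6×50×0.375×15 = 168.8 kips; rupture φR_n = 0.75×0.6×65×0.375×15 = 164.5 kips; take 164.5 kips (rupture).
Governing: min(104.4, 164.5) = 104.4 kips → weld metal.

104.4 kips (weld metal governs)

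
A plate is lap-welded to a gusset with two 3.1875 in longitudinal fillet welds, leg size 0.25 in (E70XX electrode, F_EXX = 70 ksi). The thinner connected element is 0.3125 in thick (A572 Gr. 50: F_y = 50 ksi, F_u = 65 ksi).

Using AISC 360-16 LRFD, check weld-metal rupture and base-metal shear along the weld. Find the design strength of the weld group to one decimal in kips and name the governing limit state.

35.5 kips (weld metal governs)

Weld metal: throat = 0.707×0.25 = 0.17675 in, L = 2×3.1875 = 6.375 in. φR_n = 0.75 × 0.6 × 70 × 0.17675 × 6.375 = 35.5 kips.
Base metal shear (0.3125 in plate): yield φR_n = 1.0×0.6×50×0.3125×6.375 = 59.8 kips; rupture φR_n = 0.75×0.6×65×0.3125×6.375 = 58.3 kips; take 58.3 kips (rupture).
Governing: min(35.5, 58.3) = 35.5 kips → weld metal.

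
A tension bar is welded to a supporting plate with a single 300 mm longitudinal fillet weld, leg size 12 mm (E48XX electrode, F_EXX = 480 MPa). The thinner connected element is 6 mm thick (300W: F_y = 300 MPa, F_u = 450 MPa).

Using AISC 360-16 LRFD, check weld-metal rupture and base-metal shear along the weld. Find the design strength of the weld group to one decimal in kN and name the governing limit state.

Weld metal: throat = 0.707×12 = 8.484 mm, L = 300 mm. φR_n = 0.75 × 0.6 × 480 × 8.484 × 300 = 549.8 kN.
Base metal shear (6 mm plate): yield φR_n = 1.0×0.6×300×6×300 = 324.0 kN; rupture φR_n = 0.75×0.6×450×6×300 = 364.5 kN; take 324.0 kN (yield).
Governing: min(549.8, 324.0) = 324.0 kN → base-metal shear.

324.0 kN (base-metal shear governs)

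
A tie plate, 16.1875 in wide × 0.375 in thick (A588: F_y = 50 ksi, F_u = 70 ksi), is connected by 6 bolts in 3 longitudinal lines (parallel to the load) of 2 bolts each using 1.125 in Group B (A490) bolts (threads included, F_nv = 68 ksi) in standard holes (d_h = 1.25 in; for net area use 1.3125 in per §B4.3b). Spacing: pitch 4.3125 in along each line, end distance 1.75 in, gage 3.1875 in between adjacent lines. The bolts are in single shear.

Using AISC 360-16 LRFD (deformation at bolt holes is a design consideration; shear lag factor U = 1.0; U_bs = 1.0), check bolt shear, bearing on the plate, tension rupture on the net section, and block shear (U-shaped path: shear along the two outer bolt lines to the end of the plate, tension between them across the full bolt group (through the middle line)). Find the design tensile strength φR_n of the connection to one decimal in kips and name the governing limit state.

Bolt shear: A_b = π(1.125)²/4 = 0.99402 in². φR_n = 0.75 × 68 × 0.99402 × 6 × 1 = 304.2 kips.
Bearing (0.375 in plate, F_u = 70 ksi): end bolts L_c = 1.75 − 1.25/2 = 1.125, R_n = min(1.2×1.125×0.375×70, 2.4×1.125×0.375×70) = 35.438 kips/bolt; interior L_c = 4.3125 − 1.25 = 3.0625, R_n = 70.875 kips/bolt. φR_n = 0.75 × (3×35.438 + 3×70.875) = 239.2 kips.
Tension rupture (net): A_n = (16.1875 − 3×1.3125)×0.375 = 4.5938 in² (U = 1.0, A_e = A_n). φR_n = 0.75 × 70 × 4.5938 = 241.2 kips.
Block shear: shear path 2×[1.75+1×4.3125] = 2×6.0625 in, A_gv = 4.5469, A_nv = 2×(6.0625 − 1.5×1.3125)×0.375 = 3.0703 in²; tension across gage: (6.375 − 2×1.3125)×0.375 = 1.4063 in². R_n = min(0.6×70×3.0703, 0.6×50×4.5469) + 1.0×70×1.4063 = min(128.95, 136.41) + 98.441 = 227.39 kips. φR_n = 0.75 × 227.39 = 170.5 kips.
Governing: min(304.2, 239.2, 241.2, 170.5) = 170.5 kips → block shear.

170.5 kips (block shear governs)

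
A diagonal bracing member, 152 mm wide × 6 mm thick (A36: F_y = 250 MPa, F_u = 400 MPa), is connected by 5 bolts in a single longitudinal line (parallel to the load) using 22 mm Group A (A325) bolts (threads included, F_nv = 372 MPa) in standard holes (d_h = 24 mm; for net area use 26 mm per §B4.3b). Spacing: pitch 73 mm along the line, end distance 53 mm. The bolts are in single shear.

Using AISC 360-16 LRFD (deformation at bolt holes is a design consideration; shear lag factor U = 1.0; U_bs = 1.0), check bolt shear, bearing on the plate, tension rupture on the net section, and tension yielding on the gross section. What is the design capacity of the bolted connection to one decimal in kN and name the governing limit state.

205.2 kN (gross-section yield governs)

Bolt shear: A_b = π(22)²/4 = 380.13 mm². φR_n = 0.75 × 372 × 380.13 × 5 × 1 = 530.3 kN.
Bearing (6 mm plate, F_u = 400 MPa): end bolts L_c = 53 − 24/2 = 41, R_n = min(1.2×41×6×400, 2.4×22×6×400) = 118.08 kN/bolt; interior L_c = 73 − 24 = 49, R_n = 126.72 kN/bolt. φR_n = 0.75 × (1×118.08 + 4×126.72) = 468.7 kN.
Tension rupture (net): A_n = (152 − 1×26)×6 = 756 mm² (U = 1.0, A_e = A_n). φR_n = 0.75 × 400 × 756 = 226.8 kN.
Tension yield (gross): A_g = 152×6 = 912 mm². φR_n = 0.90 × 250 × 912 = 205.2 kN.
Governing: min(530.3, 468.7, 226.8, 205.2) = 205.2 kN → gross-section yield.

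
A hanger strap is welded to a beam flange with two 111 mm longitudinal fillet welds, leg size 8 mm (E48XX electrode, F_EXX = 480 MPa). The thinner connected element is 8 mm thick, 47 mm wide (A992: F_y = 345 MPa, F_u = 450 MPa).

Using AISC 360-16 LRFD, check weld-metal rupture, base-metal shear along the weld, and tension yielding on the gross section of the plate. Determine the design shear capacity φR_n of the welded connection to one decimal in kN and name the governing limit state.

Weld metal: throat = 0.707×8 = 5.656 mm, L = 2×111 = 222 mm. φR_n = 0.75 × 0.6 × 480 × 5.656 × 222 = 271.2 kN.
Base metal shear (8 mm plate): yield φR_n = 1.0×0.6×345×8×222 = 367.6 kN; rupture φR_n = 0.75×0.6×450×8×222 = 359.6 kN; take 359.6 kN (rupture).
Tension yield (gross): A_g = 47×8 = 376 mm². φR_n = 0.90 × 345 × 376 = 116.7 kN.
Governing: min(271.2, 359.6, 116.7) = 116.7 kN → gross-section yield.

116.7 kN (gross-section yield governs)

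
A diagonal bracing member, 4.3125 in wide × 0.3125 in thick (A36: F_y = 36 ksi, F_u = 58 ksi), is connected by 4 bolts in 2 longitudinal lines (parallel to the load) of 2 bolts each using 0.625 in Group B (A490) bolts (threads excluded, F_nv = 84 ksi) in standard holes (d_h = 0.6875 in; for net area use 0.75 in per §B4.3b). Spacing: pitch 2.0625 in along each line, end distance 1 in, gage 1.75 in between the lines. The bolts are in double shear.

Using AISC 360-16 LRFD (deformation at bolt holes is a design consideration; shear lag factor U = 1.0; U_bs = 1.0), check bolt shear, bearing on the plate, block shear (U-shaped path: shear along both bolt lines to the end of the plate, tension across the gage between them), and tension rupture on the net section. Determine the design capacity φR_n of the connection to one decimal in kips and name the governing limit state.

38.2 kips (net-section rupture governs)

Bolt shear: A_b = π(0.625)²/4 = 0.3068 in². φR_n = 0.75 × 84 × 0.3068 × 4 × 2 = 154.6 kips.
Bearing (0.3125 in plate, F_u = 58 ksi): end bolts L_c = 1 − 0.6875/2 = 0.65625, R_n = min(1.2×0.65625×0.3125×58, 2.4×0.625×0.3125×58) = 14.273 kips/bolt; interior L_c = 2.0625 − 0.6875 = 1.375, R_n = 27.188 kips/bolt. φR_n = 0.75 × (2×14.273 + 2×27.188) = 62.2 kips.
Block shear: shear path 2×[1+1×2.0625] = 2×3.0625 in, A_gv = 1.9141, A_nv = 2×(3.0625 − 1.5×0.75)×0.3125 = 1.2109 in²; tension across gage: (1.75 − 1×0.75)×0.3125 = 0.3125 in². R_n = min(0.6×58×1.2109, 0.6×36×1.9141) + 1.0×58×0.3125 = min(42.139, 41.345) + 18.125 = 59.47 kips. φR_n = 0.75 × 59.47 = 44.6 kips.
Tension rupture (net): A_n = (4.3125 − 2×0.75)×0.3125 = 0.87891 in² (U = 1.0, A_e = A_n). φR_n = 0.75 × 58 × 0.87891 = 38.2 kips.
Governing: min(154.6, 62.2, 44.6, 38.2) = 38.2 kips → net-section rupture.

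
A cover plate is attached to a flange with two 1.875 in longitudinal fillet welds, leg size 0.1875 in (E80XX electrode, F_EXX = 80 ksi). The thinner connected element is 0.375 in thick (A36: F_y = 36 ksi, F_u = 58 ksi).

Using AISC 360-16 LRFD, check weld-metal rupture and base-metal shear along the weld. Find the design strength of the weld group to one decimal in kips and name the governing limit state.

Weld metal: throat = 0.707×0.1875 = 0.13256 in, L = 2×1.875 = 3.75 in. φR_n = 0.75 × 0.6 × 80 × 0.13256 × 3.75 = 17.9 kips.
Base metal shear (0.375 in plate): yield φR_n = 1.0×0.6×36×0.375×3.75 = 30.4 kips; rupture φR_n = 0.75×0.6×58×0.375×3.75 = 36.7 kips; take 30.4 kips (yield).
Governing: min(17.9, 30.4) = 17.9 kips → weld metal.

17.9 kips (weld metal governs)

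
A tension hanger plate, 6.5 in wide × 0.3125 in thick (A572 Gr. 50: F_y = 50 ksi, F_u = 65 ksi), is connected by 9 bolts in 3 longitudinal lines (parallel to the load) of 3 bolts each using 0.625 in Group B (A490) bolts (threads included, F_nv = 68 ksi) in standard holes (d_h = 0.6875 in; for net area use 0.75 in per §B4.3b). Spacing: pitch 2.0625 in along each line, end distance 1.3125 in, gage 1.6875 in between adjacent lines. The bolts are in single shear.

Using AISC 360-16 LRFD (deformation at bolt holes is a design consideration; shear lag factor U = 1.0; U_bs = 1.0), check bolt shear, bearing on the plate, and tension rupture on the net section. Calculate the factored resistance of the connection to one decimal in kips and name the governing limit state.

Bolt shear: A_b = π(0.625)²/4 = 0.3068 in². φR_n = 0.75 × 68 × 0.3068 × 9 × 1 = 140.8 kips.
Bearing (0.3125 in plate, F_u = 65 ksi): end bolts L_c = 1.3125 − 0.6875/2 = 0.96875, R_n = min(1.2×0.96875×0.3125×65, 2.4×0.625×0.3125×65) = 23.613 kips/bolt; interior L_c = 2.0625 − 0.6875 = 1.375, R_n = 30.469 kips/bolt. φR_n = 0.75 × (3×23.613 + 6×30.469) = 190.2 kips.
Tension rupture (net): A_n = (6.5 − 3×0.75)×0.3125 = 1.3281 in² (U = 1.0, A_e = A_n). φR_n = 0.75 × 65 × 1.3281 = 64.7 kips.
Governing: min(140.8, 190.2, 64.7) = 64.7 kips → net-section rupture.

64.7 kips (net-section rupture governs)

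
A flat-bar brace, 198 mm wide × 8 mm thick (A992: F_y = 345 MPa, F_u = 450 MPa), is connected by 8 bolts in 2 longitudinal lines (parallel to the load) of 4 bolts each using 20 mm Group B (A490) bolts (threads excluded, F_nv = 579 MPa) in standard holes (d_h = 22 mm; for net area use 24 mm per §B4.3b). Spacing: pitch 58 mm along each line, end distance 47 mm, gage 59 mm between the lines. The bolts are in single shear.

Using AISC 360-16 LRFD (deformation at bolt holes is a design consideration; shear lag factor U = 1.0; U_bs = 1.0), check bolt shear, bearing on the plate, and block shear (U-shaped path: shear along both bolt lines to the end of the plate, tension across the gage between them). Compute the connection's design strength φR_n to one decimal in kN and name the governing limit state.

Bolt shear: A_b = π(20)²/4 = 314.16 mm². φR_n = 0.75 × 579 × 314.16 × 8 × 1 = 1091.4 kN.
Bearing (8 mm plate, F_u = 450 MPa): end bolts L_c = 47 − 22/2 = 36, R_n = min(1.2×36×8×450, 2.4×20×8×450) = 155.52 kN/bolt; interior L_c = 58 − 22 = 36, R_n = 155.52 kN/bolt. φR_n = 0.75 × (2×155.52 + 6×155.52) = 933.1 kN.
Block shear: shear path 2×[47+3×58] = 2×221 mm, A_gv = 3536, A_nv = 2×(221 − 3.5×24)×8 = 2192 mm²; tension across gage: (59 − 1×24)×8 = 280 mm². R_n = min(0.6×450×2192, 0.6×345×3536) + 1.0×450×280 = min(591.84, 731.95) + 126 = 717.84 kN. φR_n = 0.75 × 717.84 = 538.4 kN.
Governing: min(1091.4, 933.1, 538.4) = 538.4 kN → block shear.

538.4 kN (block shear governs)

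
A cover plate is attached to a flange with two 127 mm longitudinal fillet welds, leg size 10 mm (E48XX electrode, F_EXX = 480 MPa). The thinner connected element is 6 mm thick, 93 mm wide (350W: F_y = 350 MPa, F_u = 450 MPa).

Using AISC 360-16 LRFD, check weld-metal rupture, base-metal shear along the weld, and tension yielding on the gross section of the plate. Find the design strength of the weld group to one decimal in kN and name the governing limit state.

175.8 kN (gross-section yield governs)

Weld metal: throat = 0.707×10 = 7.07 mm, L = 2×127 = 254 mm. φR_n = 0.75 × 0.6 × 480 × 7.07 × 254 = 387.9 kN.
Base metal shear (6 mm plate): yield φR_n = 1.0×0.6×350×6×254 = 320.0 kN; rupture φR_n = 0.75×0.6×450×6×254 = 308.6 kN; take 308.6 kN (rupture).
Tension yield (gross): A_g = 93×6 = 558 mm². φR_n = 0.90 × 350 × 558 = 175.8 kN.
Governing: min(387.9, 308.6, 175.8) = 175.8 kN → gross-section yield.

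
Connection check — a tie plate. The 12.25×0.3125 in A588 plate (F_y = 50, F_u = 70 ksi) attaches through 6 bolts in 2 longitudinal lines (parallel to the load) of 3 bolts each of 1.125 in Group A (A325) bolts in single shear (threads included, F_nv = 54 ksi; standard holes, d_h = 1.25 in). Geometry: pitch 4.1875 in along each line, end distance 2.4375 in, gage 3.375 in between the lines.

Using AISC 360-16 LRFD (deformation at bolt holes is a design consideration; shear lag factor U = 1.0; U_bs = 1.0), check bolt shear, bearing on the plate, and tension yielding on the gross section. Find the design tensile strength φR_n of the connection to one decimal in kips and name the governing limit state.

172.3 kips (gross-section yield governs)

Bolt shear: A_b = π(1.125)²/4 = 0.99402 in². φR_n = 0.75 × 54 × 0.99402 × 6 × 1 = 241.5 kips.
Bearing (0.3125 in plate, F_u = 70 ksi): end bolts L_c = 2.4375 − 1.25/2 = 1.8125, R_n = min(1.2×1.8125×0.3125×70, 2.4×1.125×0.3125×70) = 47.578 kips/bolt; interior L_c = 4.1875 − 1.25 = 2.9375, R_n = 59.063 kips/bolt. φR_n = 0.75 × (2×47.578 + 4×59.063) = 248.6 kips.
Tension yield (gross): A_g = 12.25×0.3125 = 3.8281 in². φR_n = 0.90 × 50 × 3.8281 = 172.3 kips.
Governing: min(241.5, 248.6, 172.3) = 172.3 kips → gross-section yield.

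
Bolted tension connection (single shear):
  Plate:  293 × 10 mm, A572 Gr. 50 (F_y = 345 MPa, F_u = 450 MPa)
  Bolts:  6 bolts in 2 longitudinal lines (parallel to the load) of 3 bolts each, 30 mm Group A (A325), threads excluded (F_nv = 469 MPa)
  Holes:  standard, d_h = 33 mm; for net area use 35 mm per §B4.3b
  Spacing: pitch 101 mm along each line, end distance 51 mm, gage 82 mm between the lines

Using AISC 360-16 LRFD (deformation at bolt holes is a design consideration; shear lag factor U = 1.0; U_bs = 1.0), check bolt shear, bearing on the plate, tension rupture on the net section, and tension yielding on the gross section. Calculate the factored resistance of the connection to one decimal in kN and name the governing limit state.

752.6 kN (net-section rupture governs)

Bolt shear: A_b = π(30)²/4 = 706.86 mm². φR_n = 0.75 × 469 × 706.86 × 6 × 1 = 1491.8 kN.
Bearing (10 mm plate, F_u = 450 MPa): end bolts L_c = 51 − 33/2 = 34.5, R_n = min(1.2×34.5×10×450, 2.4×30×10×450) = 186.3 kN/bolt; interior L_c = 101 − 33 = 68, R_n = 324 kN/bolt. φR_n = 0.75 × (2×186.3 + 4×324) = 1251.5 kN.
Tension rupture (net): A_n = (293 − 2×35)×10 = 2230 mm² (U = 1.0, A_e = A_n). φR_n = 0.75 × 450 × 2230 = 752.6 kN.
Tension yield (gross): A_g = 293×10 = 2930 mm². φR_n = 0.90 × 345 × 2930 = 909.8 kN.
Governing: min(1491.8, 1251.5, 752.6, 909.8) = 752.6 kN → net-section rupture.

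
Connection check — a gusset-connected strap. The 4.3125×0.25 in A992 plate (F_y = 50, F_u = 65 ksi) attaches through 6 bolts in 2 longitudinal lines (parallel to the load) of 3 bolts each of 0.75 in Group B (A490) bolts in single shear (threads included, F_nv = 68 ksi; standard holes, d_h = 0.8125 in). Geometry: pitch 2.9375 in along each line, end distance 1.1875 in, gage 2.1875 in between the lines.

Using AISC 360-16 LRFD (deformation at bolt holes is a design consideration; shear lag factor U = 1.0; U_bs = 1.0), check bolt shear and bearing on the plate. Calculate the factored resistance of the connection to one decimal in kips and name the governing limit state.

Bolt shear: A_b = π(0.75)²/4 = 0.44179 in². φR_n = 0.75 × 68 × 0.44179 × 6 × 1 = 135.2 kips.
Bearing (0.25 in plate, F_u = 65 ksi): end bolts L_c = 1.1875 − 0.8125/2 = 0.78125, R_n = min(1.2×0.78125×0.25×65, 2.4×0.75×0.25×65) = 15.234 kips/bolt; interior L_c = 2.9375 − 0.8125 = 2.125, R_n = 29.25 kips/bolt. φR_n = 0.75 × (2×15.234 + 4×29.25) = 110.6 kips.
Governing: min(135.2, 110.6) = 110.6 kips → bearing.

110.6 kips (bearing governs)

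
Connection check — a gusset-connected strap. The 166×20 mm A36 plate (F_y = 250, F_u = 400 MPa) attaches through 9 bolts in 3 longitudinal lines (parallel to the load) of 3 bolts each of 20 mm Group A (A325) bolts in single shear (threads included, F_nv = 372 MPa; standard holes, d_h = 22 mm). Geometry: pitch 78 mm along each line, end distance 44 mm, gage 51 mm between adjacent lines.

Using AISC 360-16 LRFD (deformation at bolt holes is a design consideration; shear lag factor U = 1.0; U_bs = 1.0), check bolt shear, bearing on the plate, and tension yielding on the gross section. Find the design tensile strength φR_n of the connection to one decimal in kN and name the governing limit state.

747.0 kN (gross-section yield governs)

Bolt shear: A_b = π(20)²/4 = 314.16 mm². φR_n = 0.75 × 372 × 314.16 × 9 × 1 = 788.9 kN.
Bearing (20 mm plate, F_u = 400 MPa): end bolts L_c = 44 − 22/2 = 33, R_n = min(1.2×33×20×400, 2.4×20×20×400) = 316.8 kN/bolt; interior L_c = 78 − 22 = 56, R_n = 384 kN/bolt. φR_n = 0.75 × (3×316.8 + 6×384) = 2440.8 kN.
Tension yield (gross): A_g = 166×20 = 3320 mm². φR_n = 0.90 × 250 × 3320 = 747.0 kN.
Governing: min(788.9, 2440.8, 747.0) = 747.0 kN → gross-section yield.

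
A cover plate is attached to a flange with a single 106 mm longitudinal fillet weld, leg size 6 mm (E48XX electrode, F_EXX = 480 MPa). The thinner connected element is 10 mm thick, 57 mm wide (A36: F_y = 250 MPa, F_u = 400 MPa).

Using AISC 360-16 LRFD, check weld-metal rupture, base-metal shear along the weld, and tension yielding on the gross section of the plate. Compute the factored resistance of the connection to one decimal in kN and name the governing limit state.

97.1 kN (weld metal governs)

Weld metal: throat = 0.707×6 = 4.242 mm, L = 106 mm. φR_n = 0.75 × 0.6 × 480 × 4.242 × 106 = 97.1 kN.
Base metal shear (10 mm plate): yield φR_n = 1.0×0.6×250×10×106 = 159.0 kN; rupture φR_n = 0.75×0.6×400×10×106 = 190.8 kN; take 159.0 kN (yield).
Tension yield (gross): A_g = 57×10 = 570 mm². φR_n = 0.90 × 250 × 570 = 128.3 kN.
Governing: min(97.1, 159.0, 128.3) = 97.1 kN → weld metal.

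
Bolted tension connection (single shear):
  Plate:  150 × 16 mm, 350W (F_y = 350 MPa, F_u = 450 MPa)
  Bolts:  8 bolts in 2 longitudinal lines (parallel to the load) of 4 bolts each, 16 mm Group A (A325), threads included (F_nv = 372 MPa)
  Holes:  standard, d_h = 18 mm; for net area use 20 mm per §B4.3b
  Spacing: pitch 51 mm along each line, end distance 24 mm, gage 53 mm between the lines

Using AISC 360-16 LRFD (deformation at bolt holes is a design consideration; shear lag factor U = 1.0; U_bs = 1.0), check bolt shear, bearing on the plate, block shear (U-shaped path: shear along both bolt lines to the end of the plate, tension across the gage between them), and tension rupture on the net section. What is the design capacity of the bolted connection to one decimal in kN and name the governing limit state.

Bolt shear: A_b = π(16)²/4 = 201.06 mm². φR_n = 0.75 × 372 × 201.06 × 8 × 1 = 448.8 kN.
Bearing (16 mm plate, F_u = 450 MPa): end bolts L_c = 24 − 18/2 = 15, R_n = min(1.2×15×16×450, 2.4×16×16×450) = 129.6 kN/bolt; interior L_c = 51 − 18 = 33, R_n = 276.48 kN/bolt. φR_n = 0.75 × (2×129.6 + 6×276.48) = 1438.6 kN.
Block shear: shear path 2×[24+3×51] = 2×177 mm, A_gv = 5664, A_nv = 2×(177 − 3.5×20)×16 = 3424 mm²; tension across gage: (53 − 1×20)×16 = 528 mm². R_n = min(0.6×450×3424, 0.6×350×5664) + 1.0×450×528 = min(924.48, 1189.4) + 237.6 = 1162.1 kN. φR_n = 0.75 × 1162.1 = 871.6 kN.
Tension rupture (net): A_n = (150 − 2×20)×16 = 1760 mm² (U = 1.0, A_e = A_n). φR_n = 0.75 × 450 × 1760 = 594.0 kN.
Governing: min(448.8, 1438.6, 871.6, 594.0) = 448.8 kN → bolt shear.

448.8 kN (bolt shear governs)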